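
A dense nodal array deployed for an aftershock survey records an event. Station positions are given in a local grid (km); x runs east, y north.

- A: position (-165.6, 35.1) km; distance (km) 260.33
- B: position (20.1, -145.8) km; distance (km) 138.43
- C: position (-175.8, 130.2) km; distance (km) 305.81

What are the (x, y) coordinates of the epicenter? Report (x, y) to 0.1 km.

x ≈ 87.7 km, y ≈ -25.0 km

Circle about each station: (x + 165.6)² + (y − 35.1)² = 260.33²; (x − 20.1)² + (y + 145.8)² = 138.43²; (x + 175.8)² + (y − 130.2)² = 305.81².
Subtracting pairs of circle equations eliminates x²+y² and gives linear equations (the radical axes):
371.4 x − 361.8 y = 41615.12
-20.4 x + 190.2 y = -6545.74
Solving the 2×2 system: x ≈ 87.7, y ≈ -25.0 km.
Check against A (with the unrounded x, y): √((x + 165.6)²+(y − 35.1)²) = 260.32 ≈ 260.33 km. ✓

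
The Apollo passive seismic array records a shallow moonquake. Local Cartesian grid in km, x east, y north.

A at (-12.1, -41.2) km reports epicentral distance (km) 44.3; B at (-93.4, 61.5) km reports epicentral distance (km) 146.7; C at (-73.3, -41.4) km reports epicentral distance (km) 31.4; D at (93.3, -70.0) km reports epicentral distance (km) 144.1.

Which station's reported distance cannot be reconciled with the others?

Solve using three stations at a time. Using A, C, D (subtract circle equations pairwise → linear system) gives (x, y) ≈ (-50.6, -63.0).
Distances from that point to each station vs reported:
  A: calculated 44.2 vs reported 44.3 → residual 0.1 km
  B: calculated 131.6 vs reported 146.7 → residual 15.1 km
  C: calculated 31.3 vs reported 31.4 → residual 0.1 km
  D: calculated 144.1 vs reported 144.1 → residual 0.0 km
A, C, D are mutually consistent (residuals ≈ 0); B is off by 15.1 km.

B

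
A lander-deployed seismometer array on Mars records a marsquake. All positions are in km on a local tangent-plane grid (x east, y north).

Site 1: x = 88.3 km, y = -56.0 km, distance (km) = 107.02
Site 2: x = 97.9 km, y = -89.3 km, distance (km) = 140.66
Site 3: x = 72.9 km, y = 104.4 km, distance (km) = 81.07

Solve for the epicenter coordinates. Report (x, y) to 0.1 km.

Circle about each station: (x − 88.3)² + (y + 56.0)² = 107.02²; (x − 97.9)² + (y + 89.3)² = 140.66²; (x − 72.9)² + (y − 104.4)² = 81.07².
Subtracting pairs of circle equations eliminates x²+y² and gives linear equations (the radical axes):
19.2 x − 66.6 y = -1705.95
-30.8 x + 320.8 y = 10161.82
Solving the 2×2 system: x ≈ 31.5, y ≈ 34.7 km.

31.5 km east, 34.7 km north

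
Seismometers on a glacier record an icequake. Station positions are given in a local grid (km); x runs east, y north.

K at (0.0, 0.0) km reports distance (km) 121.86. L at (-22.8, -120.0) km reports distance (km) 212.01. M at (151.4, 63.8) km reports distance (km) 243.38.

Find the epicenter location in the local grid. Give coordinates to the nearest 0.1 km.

Circle about each station: x² + y² = 121.86²; (x + 22.8)² + (y + 120.0)² = 212.01²; (x − 151.4)² + (y − 63.8)² = 243.38².
Subtracting pairs of circle equations eliminates x²+y² and gives linear equations (the radical axes):
-45.6 x − 240.0 y = -15178.54
302.8 x + 127.6 y = -17391.56
Solving the 2×2 system: x ≈ -91.4, y ≈ 80.6 km.

x ≈ -91.4 km, y ≈ 80.6 km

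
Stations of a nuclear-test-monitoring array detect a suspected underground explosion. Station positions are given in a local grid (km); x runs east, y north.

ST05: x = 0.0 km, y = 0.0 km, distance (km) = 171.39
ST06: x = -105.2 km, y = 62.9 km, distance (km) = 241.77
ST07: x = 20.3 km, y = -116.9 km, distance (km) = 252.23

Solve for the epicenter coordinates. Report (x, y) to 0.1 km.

x ≈ 132.1 km, y ≈ 109.2 km

Circle about each station: x² + y² = 171.39²; (x + 105.2)² + (y − 62.9)² = 241.77²; (x − 20.3)² + (y + 116.9)² = 252.23².
Subtracting the ST05 equation from the ST06 and ST07 equations removes the quadratic terms:
-210.4 x + 125.8 y = -14054.75
40.6 x − 233.8 y = -20167.74
Solving the 2×2 system: x ≈ 132.1, y ≈ 109.2 km.
Check against ST05 (with the unrounded x, y): √(x²+y²) = 171.38 ≈ 171.39 km. ✓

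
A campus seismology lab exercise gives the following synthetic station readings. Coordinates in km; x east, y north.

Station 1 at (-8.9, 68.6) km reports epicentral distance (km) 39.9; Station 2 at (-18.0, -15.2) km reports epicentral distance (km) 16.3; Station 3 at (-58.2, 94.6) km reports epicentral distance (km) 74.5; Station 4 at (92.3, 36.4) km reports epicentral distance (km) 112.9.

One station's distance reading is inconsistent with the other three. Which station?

Station 2

Solve using three stations at a time. Using Station 1, Station 3, Station 4 (subtract circle equations pairwise → linear system) gives (x, y) ≈ (-20.5, 30.2).
Distances from that point to each station vs reported:
  Station 1: calculated 40.1 vs reported 39.9 → residual 0.2 km
  Station 2: calculated 45.5 vs reported 16.3 → residual 29.2 km
  Station 3: calculated 74.6 vs reported 74.5 → residual 0.1 km
  Station 4: calculated 113.0 vs reported 112.9 → residual 0.1 km
Station 1, Station 3, Station 4 are mutually consistent (residuals ≈ 0); Station 2 is off by 29.2 km.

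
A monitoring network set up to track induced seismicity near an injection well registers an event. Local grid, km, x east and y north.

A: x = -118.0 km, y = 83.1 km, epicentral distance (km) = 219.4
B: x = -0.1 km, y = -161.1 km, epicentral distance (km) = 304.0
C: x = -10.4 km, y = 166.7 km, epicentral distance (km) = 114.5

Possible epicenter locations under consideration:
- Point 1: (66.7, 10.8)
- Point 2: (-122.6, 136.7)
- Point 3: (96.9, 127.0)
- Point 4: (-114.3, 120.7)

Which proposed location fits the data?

For each candidate, compare |candidate − station| to the reported distance:
Point 1: residuals A 21.1, B 119.6, C 59.4 → max 119.6 km
Point 2: residuals A 165.6, B 18.0, C 1.6 → max 165.6 km
Point 3: residuals A 0.1, B 0.0, C 0.1 → max 0.1 km
Point 4: residuals A 181.6, B 0.1, C 0.9 → max 181.6 km
Only Point 3 has all residuals ≈ 0.

Point 3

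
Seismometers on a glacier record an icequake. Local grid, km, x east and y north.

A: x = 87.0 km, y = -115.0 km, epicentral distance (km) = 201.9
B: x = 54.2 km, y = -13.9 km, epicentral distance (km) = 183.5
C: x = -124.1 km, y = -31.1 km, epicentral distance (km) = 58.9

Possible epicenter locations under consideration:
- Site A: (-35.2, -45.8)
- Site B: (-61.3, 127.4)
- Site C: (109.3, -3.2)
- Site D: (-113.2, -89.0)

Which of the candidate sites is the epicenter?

For each candidate, compare |candidate − station| to the reported distance:
Site A: residuals A 61.5, B 88.6, C 31.2 → max 88.6 km
Site B: residuals A 82.3, B 1.0, C 111.6 → max 111.6 km
Site C: residuals A 87.9, B 127.4, C 176.2 → max 176.2 km
Site D: residuals A 0.0, B 0.0, C 0.0 → max 0.0 km
Only Site D has all residuals ≈ 0.

Site D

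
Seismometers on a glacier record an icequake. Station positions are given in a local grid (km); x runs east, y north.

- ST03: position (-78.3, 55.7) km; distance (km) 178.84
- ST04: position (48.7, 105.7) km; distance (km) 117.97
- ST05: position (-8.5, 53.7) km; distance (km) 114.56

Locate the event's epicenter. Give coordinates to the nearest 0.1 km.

90.0 km east, -4.8 km north

Circle about each station: (x + 78.3)² + (y − 55.7)² = 178.84²; (x − 48.7)² + (y − 105.7)² = 117.97²; (x + 8.5)² + (y − 53.7)² = 114.56².
Subtracting pairs of circle equations eliminates x²+y² and gives linear equations (the radical axes):
254.0 x + 100.0 y = 22377.62
139.6 x − 4.0 y = 12582.31
Solving the 2×2 system: x ≈ 90.0, y ≈ -4.8 km.
Check against ST03 (with the unrounded x, y): √((x + 78.3)²+(y − 55.7)²) = 178.84 ≈ 178.84 km. ✓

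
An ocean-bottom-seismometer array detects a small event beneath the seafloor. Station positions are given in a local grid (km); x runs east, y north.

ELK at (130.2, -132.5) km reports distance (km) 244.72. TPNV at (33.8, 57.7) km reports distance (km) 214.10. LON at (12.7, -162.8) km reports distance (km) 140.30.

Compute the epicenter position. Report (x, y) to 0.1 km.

(-112.2, -98.9)

Circle about each station: (x − 130.2)² + (y + 132.5)² = 244.72²; (x − 33.8)² + (y − 57.7)² = 214.10²; (x − 12.7)² + (y + 162.8)² = 140.30².
Subtracting the ELK equation from the TPNV and LON equations removes the quadratic terms:
-192.8 x + 380.4 y = -15987.49
-235.0 x − 60.6 y = 32360.63
Solving the 2×2 system: x ≈ -112.2, y ≈ -98.9 km.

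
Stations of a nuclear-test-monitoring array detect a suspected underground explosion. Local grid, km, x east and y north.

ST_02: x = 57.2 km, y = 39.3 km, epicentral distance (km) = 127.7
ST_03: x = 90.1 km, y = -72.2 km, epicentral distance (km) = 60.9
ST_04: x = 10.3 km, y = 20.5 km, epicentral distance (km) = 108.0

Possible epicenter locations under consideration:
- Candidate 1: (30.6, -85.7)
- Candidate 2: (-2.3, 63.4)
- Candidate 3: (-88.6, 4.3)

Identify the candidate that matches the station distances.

Candidate 1

For each candidate, compare |candidate − station| to the reported distance:
Candidate 1: residuals ST_02 0.1, ST_03 0.1, ST_04 0.1 → max 0.1 km
Candidate 2: residuals ST_02 63.5, ST_03 103.2, ST_04 63.3 → max 103.2 km
Candidate 3: residuals ST_02 22.2, ST_03 133.5, ST_04 7.8 → max 133.5 km
Only Candidate 1 has all residuals ≈ 0.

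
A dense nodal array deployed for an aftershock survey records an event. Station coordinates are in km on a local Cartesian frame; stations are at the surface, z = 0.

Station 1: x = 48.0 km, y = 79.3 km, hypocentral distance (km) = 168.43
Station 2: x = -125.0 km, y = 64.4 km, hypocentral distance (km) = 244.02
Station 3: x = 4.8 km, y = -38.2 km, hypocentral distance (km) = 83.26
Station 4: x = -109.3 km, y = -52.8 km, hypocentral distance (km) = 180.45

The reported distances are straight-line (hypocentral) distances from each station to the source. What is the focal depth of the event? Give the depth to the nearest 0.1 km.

z ≈ 33.4 km

Each station gives a sphere (x−x_i)² + (y−y_i)² + z² = d_i² (stations at z=0).
Subtracting the Station 1 sphere from Station 2 and Station 3: z² cancels, leaving linear equations in x and y:
-346.0 x − 29.8 y = -19997.23
-86.4 x − 235.0 y = 14326.23
Solving: x ≈ 65.108, y ≈ -84.900 km (keep extra digits for the depth step; rounded: 65.1, -84.9).
Then from the Station 1 sphere: z² = 168.43² − (x − 48.0)² − (y − 79.3)² with x = 65.108, y = -84.900, so z ≈ 33.382 ≈ 33.4 km.
Check against Station 4 (with the unrounded solution): distance 180.45 ≈ 180.45 km. ✓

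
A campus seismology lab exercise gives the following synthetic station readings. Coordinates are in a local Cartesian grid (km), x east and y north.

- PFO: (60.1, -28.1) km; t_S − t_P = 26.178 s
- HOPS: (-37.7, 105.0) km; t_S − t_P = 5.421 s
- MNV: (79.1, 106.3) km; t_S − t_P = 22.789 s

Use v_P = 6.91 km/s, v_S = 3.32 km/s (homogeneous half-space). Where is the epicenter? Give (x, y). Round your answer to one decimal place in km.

-64.7 km east, 83.3 km north

Distance from S−P lag: d = Δt · v_P v_S / (v_P − v_S) = Δt · (6.91·3.32)/(6.91−3.32) ≈ 6.3903·Δt.
So d_PFO = 167.29, d_HOPS = 34.64, d_MNV = 145.63 km.
Circle about each station: (x − 60.1)² + (y + 28.1)² = 167.29²; (x + 37.7)² + (y − 105.0)² = 34.64²; (x − 79.1)² + (y − 106.3)² = 145.63².
Subtracting the PFO equation from the HOPS and MNV equations removes the quadratic terms:
-195.6 x + 266.2 y = 34830.68
38.0 x + 268.8 y = 19932.73
Solving the 2×2 system: x ≈ -64.7, y ≈ 83.3 km.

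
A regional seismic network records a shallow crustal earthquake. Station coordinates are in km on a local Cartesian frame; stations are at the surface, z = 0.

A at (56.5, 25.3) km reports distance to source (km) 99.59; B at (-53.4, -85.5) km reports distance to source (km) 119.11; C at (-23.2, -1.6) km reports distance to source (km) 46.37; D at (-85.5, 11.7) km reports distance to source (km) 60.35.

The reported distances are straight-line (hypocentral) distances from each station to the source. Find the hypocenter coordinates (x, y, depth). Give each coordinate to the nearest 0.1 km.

Each station gives a sphere (x−x_i)² + (y−y_i)² + z² = d_i² (stations at z=0).
Subtracting the A sphere from B and C: z² cancels, leaving linear equations in x and y:
-219.8 x − 221.6 y = 2060.45
-159.4 x − 53.8 y = 4476.45
Solving: x ≈ -37.498, y ≈ 27.896 km (keep extra digits for the depth step; rounded: -37.5, 27.9).
Then from the A sphere: z² = 99.59² − (x − 56.5)² − (y − 25.3)² with x = -37.498, y = 27.896, so z ≈ 32.799 ≈ 32.8 km.

(-37.5, 27.9, 32.8)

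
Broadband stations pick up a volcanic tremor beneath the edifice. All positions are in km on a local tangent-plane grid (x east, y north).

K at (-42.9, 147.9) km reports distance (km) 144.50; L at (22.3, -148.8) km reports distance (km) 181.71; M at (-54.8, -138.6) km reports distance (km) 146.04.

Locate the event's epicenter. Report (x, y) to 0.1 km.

Circle about each station: (x + 42.9)² + (y − 147.9)² = 144.50²; (x − 22.3)² + (y + 148.8)² = 181.71²; (x + 54.8)² + (y + 138.6)² = 146.04².
Subtracting the K equation from the L and M equations removes the quadratic terms:
130.4 x − 593.4 y = -13214.36
-23.8 x − 573.0 y = -1949.25
Solving the 2×2 system: x ≈ -72.2, y ≈ 6.4 km.

-72.2 km east, 6.4 km north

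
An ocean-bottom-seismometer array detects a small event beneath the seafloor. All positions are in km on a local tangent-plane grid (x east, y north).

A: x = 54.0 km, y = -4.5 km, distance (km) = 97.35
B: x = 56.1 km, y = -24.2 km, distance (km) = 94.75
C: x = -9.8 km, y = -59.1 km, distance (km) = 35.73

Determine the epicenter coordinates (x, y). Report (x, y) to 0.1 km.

-37.8 km east, -36.9 km north

Circle about each station: (x − 54.0)² + (y + 4.5)² = 97.35²; (x − 56.1)² + (y + 24.2)² = 94.75²; (x + 9.8)² + (y + 59.1)² = 35.73².
Subtracting the A equation from the B and C equations removes the quadratic terms:
4.2 x − 39.4 y = 1296.06
-127.6 x − 109.2 y = 8852.99
Solving the 2×2 system: x ≈ -37.8, y ≈ -36.9 km.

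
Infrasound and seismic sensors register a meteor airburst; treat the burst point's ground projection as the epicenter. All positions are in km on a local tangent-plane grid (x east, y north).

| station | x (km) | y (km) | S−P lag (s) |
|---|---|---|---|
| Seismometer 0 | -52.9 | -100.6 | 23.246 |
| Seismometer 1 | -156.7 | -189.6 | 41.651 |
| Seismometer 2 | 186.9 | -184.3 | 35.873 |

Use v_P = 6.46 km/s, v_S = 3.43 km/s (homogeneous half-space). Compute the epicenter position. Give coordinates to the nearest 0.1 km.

46.5 km east, 37.3 km north

Distance from S−P lag: d = Δt · v_P v_S / (v_P − v_S) = Δt · (6.46·3.43)/(6.46−3.43) ≈ 7.3128·Δt.
So d_Seismometer 0 = 169.99, d_Seismometer 1 = 304.59, d_Seismometer 2 = 262.33 km.
Circle about each station: (x + 52.9)² + (y + 100.6)² = 169.99²; (x + 156.7)² + (y + 189.6)² = 304.59²; (x − 186.9)² + (y + 184.3)² = 262.33².
Subtracting the Seismometer 0 equation from the Seismometer 1 and Seismometer 2 equations removes the quadratic terms:
-207.6 x − 178.0 y = -16294.19
479.6 x − 167.4 y = 16058.90
Solving the 2×2 system: x ≈ 46.5, y ≈ 37.3 km.
Check against Seismometer 0 (with the unrounded x, y): √((x + 52.9)²+(y + 100.6)²) = 170.00 ≈ 169.99 km. ✓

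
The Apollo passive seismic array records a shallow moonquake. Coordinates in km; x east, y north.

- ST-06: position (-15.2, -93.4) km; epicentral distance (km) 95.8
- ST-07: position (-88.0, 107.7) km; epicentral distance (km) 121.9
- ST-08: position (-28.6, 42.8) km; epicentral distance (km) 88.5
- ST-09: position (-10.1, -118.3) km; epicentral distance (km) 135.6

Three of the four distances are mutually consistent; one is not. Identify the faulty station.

Solve using three stations at a time. Using ST-07, ST-08, ST-09 (subtract circle equations pairwise → linear system) gives (x, y) ≈ (-96.5, -13.8).
Distances from that point to each station vs reported:
  ST-06: calculated 113.7 vs reported 95.8 → residual 17.9 km
  ST-07: calculated 121.8 vs reported 121.9 → residual 0.1 km
  ST-08: calculated 88.4 vs reported 88.5 → residual 0.1 km
  ST-09: calculated 135.6 vs reported 135.6 → residual 0.0 km
ST-07, ST-08, ST-09 are mutually consistent (residuals ≈ 0); ST-06 is off by 17.9 km.

ST-06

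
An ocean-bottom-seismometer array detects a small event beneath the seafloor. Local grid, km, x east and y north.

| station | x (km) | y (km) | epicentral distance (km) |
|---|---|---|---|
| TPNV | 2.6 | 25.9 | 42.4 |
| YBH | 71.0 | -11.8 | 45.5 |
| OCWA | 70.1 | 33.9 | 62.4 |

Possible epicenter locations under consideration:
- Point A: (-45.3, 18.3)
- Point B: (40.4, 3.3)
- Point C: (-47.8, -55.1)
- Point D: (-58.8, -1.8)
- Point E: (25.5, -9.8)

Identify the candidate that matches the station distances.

Point E

For each candidate, compare |candidate − station| to the reported distance:
Point A: residuals TPNV 6.1, YBH 74.6, OCWA 54.0 → max 74.6 km
Point B: residuals TPNV 1.6, YBH 11.4, OCWA 19.8 → max 19.8 km
Point C: residuals TPNV 53.0, YBH 80.9, OCWA 85.3 → max 85.3 km
Point D: residuals TPNV 25.0, YBH 84.7, OCWA 71.4 → max 84.7 km
Point E: residuals TPNV 0.0, YBH 0.0, OCWA 0.0 → max 0.0 km
Only Point E has all residuals ≈ 0.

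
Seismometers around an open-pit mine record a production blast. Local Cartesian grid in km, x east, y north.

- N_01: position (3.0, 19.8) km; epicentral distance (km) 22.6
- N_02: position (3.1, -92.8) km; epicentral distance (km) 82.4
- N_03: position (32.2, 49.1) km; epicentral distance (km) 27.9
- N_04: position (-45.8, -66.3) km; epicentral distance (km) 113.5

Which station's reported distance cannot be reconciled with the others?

N_02

Solve using three stations at a time. Using N_01, N_03, N_04 (subtract circle equations pairwise → linear system) gives (x, y) ≈ (25.5, 22.0).
Distances from that point to each station vs reported:
  N_01: calculated 22.6 vs reported 22.6 → residual 0.0 km
  N_02: calculated 117.0 vs reported 82.4 → residual 34.6 km
  N_03: calculated 27.9 vs reported 27.9 → residual 0.0 km
  N_04: calculated 113.5 vs reported 113.5 → residual 0.0 km
N_01, N_03, N_04 are mutually consistent (residuals ≈ 0); N_02 is off by 34.6 km.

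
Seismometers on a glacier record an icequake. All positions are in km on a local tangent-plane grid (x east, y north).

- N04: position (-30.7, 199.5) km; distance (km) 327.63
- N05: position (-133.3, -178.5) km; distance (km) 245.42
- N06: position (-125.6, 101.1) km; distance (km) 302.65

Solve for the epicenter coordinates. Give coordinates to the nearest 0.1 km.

Circle about each station: (x + 30.7)² + (y − 199.5)² = 327.63²; (x + 133.3)² + (y + 178.5)² = 245.42²; (x + 125.6)² + (y − 101.1)² = 302.65².
Subtracting the N04 equation from the N05 and N06 equations removes the quadratic terms:
-205.2 x − 756.0 y = 55998.84
-189.8 x − 196.8 y = 998.22
Solving the 2×2 system: x ≈ 99.6, y ≈ -101.1 km.

x ≈ 99.6 km, y ≈ -101.1 km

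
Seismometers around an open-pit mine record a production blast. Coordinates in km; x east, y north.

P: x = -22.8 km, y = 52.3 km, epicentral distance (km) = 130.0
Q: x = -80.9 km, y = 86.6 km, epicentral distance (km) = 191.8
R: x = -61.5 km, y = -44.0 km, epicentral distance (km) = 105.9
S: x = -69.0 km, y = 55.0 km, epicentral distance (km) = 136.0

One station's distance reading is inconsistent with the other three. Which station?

Solve using three stations at a time. Using P, Q, R (subtract circle equations pairwise → linear system) gives (x, y) ≈ (43.1, -59.6).
Distances from that point to each station vs reported:
  P: calculated 129.9 vs reported 130.0 → residual 0.1 km
  Q: calculated 191.7 vs reported 191.8 → residual 0.1 km
  R: calculated 105.8 vs reported 105.9 → residual 0.1 km
  S: calculated 160.3 vs reported 136.0 → residual 24.3 km
P, Q, R are mutually consistent (residuals ≈ 0); S is off by 24.3 km.

S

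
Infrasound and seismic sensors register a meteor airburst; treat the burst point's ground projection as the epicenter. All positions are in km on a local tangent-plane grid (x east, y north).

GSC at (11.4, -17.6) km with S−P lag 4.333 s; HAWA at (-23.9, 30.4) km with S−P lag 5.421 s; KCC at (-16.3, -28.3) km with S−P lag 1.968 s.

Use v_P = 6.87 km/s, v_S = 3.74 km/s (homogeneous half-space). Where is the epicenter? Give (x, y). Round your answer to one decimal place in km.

Distance from S−P lag: d = Δt · v_P v_S / (v_P − v_S) = Δt · (6.87·3.74)/(6.87−3.74) ≈ 8.2089·Δt.
So d_GSC = 35.57, d_HAWA = 44.50, d_KCC = 16.16 km.
Circle about each station: (x − 11.4)² + (y + 17.6)² = 35.57²; (x + 23.9)² + (y − 30.4)² = 44.50²; (x + 16.3)² + (y + 28.3)² = 16.16².
Subtracting pairs of circle equations eliminates x²+y² and gives linear equations (the radical axes):
-70.6 x + 96.0 y = 340.62
-55.4 x − 21.4 y = 1630.94
Solving the 2×2 system: x ≈ -24.0, y ≈ -14.1 km.
Check against GSC (with the unrounded x, y): √((x − 11.4)²+(y + 17.6)²) = 35.57 ≈ 35.57 km. ✓

(-24.0, -14.1)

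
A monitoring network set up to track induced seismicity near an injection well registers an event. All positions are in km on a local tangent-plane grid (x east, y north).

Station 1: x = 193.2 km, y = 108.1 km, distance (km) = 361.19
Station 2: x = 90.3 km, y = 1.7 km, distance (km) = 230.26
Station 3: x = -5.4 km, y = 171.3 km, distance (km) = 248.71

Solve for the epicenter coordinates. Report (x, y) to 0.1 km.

-136.1 km east, -40.3 km north

Circle about each station: (x − 193.2)² + (y − 108.1)² = 361.19²; (x − 90.3)² + (y − 1.7)² = 230.26²; (x + 5.4)² + (y − 171.3)² = 248.71².
Subtracting the Station 1 equation from the Station 2 and Station 3 equations removes the quadratic terms:
-205.8 x − 212.8 y = 36583.68
-397.2 x + 126.4 y = 48962.55
Solving the 2×2 system: x ≈ -136.1, y ≈ -40.3 km.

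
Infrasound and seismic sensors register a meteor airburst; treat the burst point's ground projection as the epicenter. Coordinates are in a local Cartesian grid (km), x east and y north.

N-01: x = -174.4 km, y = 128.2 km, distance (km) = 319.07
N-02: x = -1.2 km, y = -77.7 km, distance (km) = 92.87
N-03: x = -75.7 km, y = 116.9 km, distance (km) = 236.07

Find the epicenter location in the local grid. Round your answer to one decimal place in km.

x ≈ 88.3 km, y ≈ -52.9 km

Circle about each station: (x + 174.4)² + (y − 128.2)² = 319.07²; (x + 1.2)² + (y + 77.7)² = 92.87²; (x + 75.7)² + (y − 116.9)² = 236.07².
Subtracting the N-01 equation from the N-02 and N-03 equations removes the quadratic terms:
346.4 x − 411.8 y = 52368.96
197.4 x − 22.6 y = 18622.12
Solving the 2×2 system: x ≈ 88.3, y ≈ -52.9 km.
Check against N-01 (with the unrounded x, y): √((x + 174.4)²+(y − 128.2)²) = 319.06 ≈ 319.07 km. ✓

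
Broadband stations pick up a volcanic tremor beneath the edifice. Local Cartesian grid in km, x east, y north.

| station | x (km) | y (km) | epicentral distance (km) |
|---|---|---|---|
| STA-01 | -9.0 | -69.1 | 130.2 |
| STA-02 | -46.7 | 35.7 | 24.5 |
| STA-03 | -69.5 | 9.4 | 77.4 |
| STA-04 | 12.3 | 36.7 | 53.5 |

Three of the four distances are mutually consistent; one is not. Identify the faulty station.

STA-03

Solve using three stations at a time. Using STA-01, STA-02, STA-04 (subtract circle equations pairwise → linear system) gives (x, y) ≈ (-36.7, 58.1).
Distances from that point to each station vs reported:
  STA-01: calculated 130.2 vs reported 130.2 → residual 0.0 km
  STA-02: calculated 24.5 vs reported 24.5 → residual 0.0 km
  STA-03: calculated 58.7 vs reported 77.4 → residual 18.7 km
  STA-04: calculated 53.5 vs reported 53.5 → residual 0.0 km
STA-01, STA-02, STA-04 are mutually consistent (residuals ≈ 0); STA-03 is off by 18.7 km.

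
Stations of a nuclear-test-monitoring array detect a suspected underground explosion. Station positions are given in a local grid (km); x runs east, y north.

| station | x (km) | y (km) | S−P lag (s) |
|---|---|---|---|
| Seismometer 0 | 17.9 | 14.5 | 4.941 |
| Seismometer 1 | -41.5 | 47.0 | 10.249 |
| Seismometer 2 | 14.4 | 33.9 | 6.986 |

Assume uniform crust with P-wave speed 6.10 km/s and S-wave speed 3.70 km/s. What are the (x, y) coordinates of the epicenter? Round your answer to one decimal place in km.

Distance from S−P lag: d = Δt · v_P v_S / (v_P − v_S) = Δt · (6.10·3.70)/(6.10−3.70) ≈ 9.4042·Δt.
So d_Seismometer 0 = 46.47, d_Seismometer 1 = 96.38, d_Seismometer 2 = 65.70 km.
Circle about each station: (x − 17.9)² + (y − 14.5)² = 46.47²; (x + 41.5)² + (y − 47.0)² = 96.38²; (x − 14.4)² + (y − 33.9)² = 65.70².
Subtracting the Seismometer 0 equation from the Seismometer 1 and Seismometer 2 equations removes the quadratic terms:
-118.8 x + 65.0 y = -3729.05
-7.0 x + 38.8 y = -1331.12
Solving the 2×2 system: x ≈ 14.0, y ≈ -31.8 km.

(14.0, -31.8)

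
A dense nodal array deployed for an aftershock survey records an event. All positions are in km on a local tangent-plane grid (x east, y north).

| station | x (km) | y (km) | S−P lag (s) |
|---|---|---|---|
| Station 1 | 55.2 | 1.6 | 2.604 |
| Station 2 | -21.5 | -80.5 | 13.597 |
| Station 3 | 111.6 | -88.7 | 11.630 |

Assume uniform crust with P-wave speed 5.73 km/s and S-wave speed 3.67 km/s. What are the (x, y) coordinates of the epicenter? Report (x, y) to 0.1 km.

Distance from S−P lag: d = Δt · v_P v_S / (v_P − v_S) = Δt · (5.73·3.67)/(5.73−3.67) ≈ 10.2083·Δt.
So d_Station 1 = 26.58, d_Station 2 = 138.80, d_Station 3 = 118.72 km.
Circle about each station: (x − 55.2)² + (y − 1.6)² = 26.58²; (x + 21.5)² + (y + 80.5)² = 138.80²; (x − 111.6)² + (y + 88.7)² = 118.72².
Subtracting pairs of circle equations eliminates x²+y² and gives linear equations (the radical axes):
-153.4 x − 164.2 y = -14666.04
112.8 x − 180.6 y = 3884.71
Solving the 2×2 system: x ≈ 71.1, y ≈ 22.9 km.
Check against Station 1 (with the unrounded x, y): √((x − 55.2)²+(y − 1.6)²) = 26.58 ≈ 26.58 km. ✓

(71.1, 22.9)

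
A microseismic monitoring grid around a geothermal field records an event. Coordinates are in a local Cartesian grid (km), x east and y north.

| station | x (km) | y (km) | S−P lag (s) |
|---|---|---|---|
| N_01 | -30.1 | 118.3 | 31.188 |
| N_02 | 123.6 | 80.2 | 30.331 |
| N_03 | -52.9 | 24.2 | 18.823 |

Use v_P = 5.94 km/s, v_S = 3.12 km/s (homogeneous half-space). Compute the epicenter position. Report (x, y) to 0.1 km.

9.0 km east, -82.9 km north

Distance from S−P lag: d = Δt · v_P v_S / (v_P − v_S) = Δt · (5.94·3.12)/(5.94−3.12) ≈ 6.5719·Δt.
So d_N_01 = 204.96, d_N_02 = 199.33, d_N_03 = 123.70 km.
Circle about each station: (x + 30.1)² + (y − 118.3)² = 204.96²; (x − 123.6)² + (y − 80.2)² = 199.33²; (x + 52.9)² + (y − 24.2)² = 123.70².
Subtracting the N_01 equation from the N_02 and N_03 equations removes the quadratic terms:
307.4 x − 76.2 y = 9084.25
-45.6 x − 188.2 y = 15190.06
Solving the 2×2 system: x ≈ 9.0, y ≈ -82.9 km.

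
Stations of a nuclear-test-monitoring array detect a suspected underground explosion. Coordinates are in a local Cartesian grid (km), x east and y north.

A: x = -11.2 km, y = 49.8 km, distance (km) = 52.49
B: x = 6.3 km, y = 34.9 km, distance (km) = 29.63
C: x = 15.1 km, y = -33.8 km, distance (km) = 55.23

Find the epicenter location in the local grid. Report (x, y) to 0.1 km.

31.3 km east, 19.0 km north

Circle about each station: (x + 11.2)² + (y − 49.8)² = 52.49²; (x − 6.3)² + (y − 34.9)² = 29.63²; (x − 15.1)² + (y + 33.8)² = 55.23².
Subtracting the A equation from the B and C equations removes the quadratic terms:
35.0 x − 29.8 y = 529.48
52.6 x − 167.2 y = -1530.18
Solving the 2×2 system: x ≈ 31.3, y ≈ 19.0 km.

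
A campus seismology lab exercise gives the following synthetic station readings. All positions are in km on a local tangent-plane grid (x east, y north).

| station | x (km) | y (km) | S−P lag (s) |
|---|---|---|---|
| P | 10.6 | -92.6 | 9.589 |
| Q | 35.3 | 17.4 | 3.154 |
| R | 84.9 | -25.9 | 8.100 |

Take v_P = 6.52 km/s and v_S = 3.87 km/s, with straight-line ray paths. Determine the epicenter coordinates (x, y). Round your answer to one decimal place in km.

11.8 km east, -1.3 km north

Distance from S−P lag: d = Δt · v_P v_S / (v_P − v_S) = Δt · (6.52·3.87)/(6.52−3.87) ≈ 9.5217·Δt.
So d_P = 91.30, d_Q = 30.03, d_R = 77.13 km.
Circle about each station: (x − 10.6)² + (y + 92.6)² = 91.30²; (x − 35.3)² + (y − 17.4)² = 30.03²; (x − 84.9)² + (y + 25.9)² = 77.13².
Subtracting pairs of circle equations eliminates x²+y² and gives linear equations (the radical axes):
49.4 x + 220.0 y = 295.62
148.6 x + 133.4 y = 1578.35
Solving the 2×2 system: x ≈ 11.8, y ≈ -1.3 km.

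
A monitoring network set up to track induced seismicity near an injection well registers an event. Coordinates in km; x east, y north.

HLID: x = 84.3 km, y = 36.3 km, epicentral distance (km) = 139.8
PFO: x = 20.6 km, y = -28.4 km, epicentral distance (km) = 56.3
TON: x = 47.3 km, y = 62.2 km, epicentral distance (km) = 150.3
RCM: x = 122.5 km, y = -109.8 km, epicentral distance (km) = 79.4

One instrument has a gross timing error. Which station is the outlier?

RCM

Solve using three stations at a time. Using HLID, PFO, TON (subtract circle equations pairwise → linear system) gives (x, y) ≈ (13.5, -84.3).
Distances from that point to each station vs reported:
  HLID: calculated 139.8 vs reported 139.8 → residual 0.0 km
  PFO: calculated 56.3 vs reported 56.3 → residual 0.0 km
  TON: calculated 150.3 vs reported 150.3 → residual 0.0 km
  RCM: calculated 111.9 vs reported 79.4 → residual 32.5 km
HLID, PFO, TON are mutually consistent (residuals ≈ 0); RCM is off by 32.5 km.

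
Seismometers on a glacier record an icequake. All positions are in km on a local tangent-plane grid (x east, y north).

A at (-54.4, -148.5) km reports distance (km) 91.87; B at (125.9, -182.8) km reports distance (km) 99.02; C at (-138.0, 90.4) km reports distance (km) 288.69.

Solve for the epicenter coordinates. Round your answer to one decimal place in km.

Circle about each station: (x + 54.4)² + (y + 148.5)² = 91.87²; (x − 125.9)² + (y + 182.8)² = 99.02²; (x + 138.0)² + (y − 90.4)² = 288.69².
Subtracting the A equation from the B and C equations removes the quadratic terms:
360.6 x − 68.6 y = 22890.18
-167.2 x + 477.8 y = -72697.27
Solving the 2×2 system: x ≈ 37.0, y ≈ -139.2 km.
Check against A (with the unrounded x, y): √((x + 54.4)²+(y + 148.5)²) = 91.87 ≈ 91.87 km. ✓

(37.0, -139.2)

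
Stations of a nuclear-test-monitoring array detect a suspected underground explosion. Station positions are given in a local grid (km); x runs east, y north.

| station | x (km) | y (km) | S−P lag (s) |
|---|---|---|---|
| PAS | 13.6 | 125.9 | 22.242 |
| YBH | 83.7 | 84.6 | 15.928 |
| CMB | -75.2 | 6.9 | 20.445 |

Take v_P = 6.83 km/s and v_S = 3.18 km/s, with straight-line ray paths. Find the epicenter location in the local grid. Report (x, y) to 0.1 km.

46.1 km east, -2.4 km north

Distance from S−P lag: d = Δt · v_P v_S / (v_P − v_S) = Δt · (6.83·3.18)/(6.83−3.18) ≈ 5.9505·Δt.
So d_PAS = 132.35, d_YBH = 94.78, d_CMB = 121.66 km.
Circle about each station: (x − 13.6)² + (y − 125.9)² = 132.35²; (x − 83.7)² + (y − 84.6)² = 94.78²; (x + 75.2)² + (y − 6.9)² = 121.66².
Subtracting pairs of circle equations eliminates x²+y² and gives linear equations (the radical axes):
140.2 x − 82.6 y = 6660.35
-177.6 x − 238.0 y = -7617.75
Solving the 2×2 system: x ≈ 46.1, y ≈ -2.4 km.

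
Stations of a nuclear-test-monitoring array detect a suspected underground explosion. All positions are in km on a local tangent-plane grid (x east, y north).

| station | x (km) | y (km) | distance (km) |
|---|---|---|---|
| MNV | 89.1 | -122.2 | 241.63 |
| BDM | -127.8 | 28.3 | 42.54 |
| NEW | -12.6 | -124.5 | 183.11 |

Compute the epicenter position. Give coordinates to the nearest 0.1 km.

Circle about each station: (x − 89.1)² + (y + 122.2)² = 241.63²; (x + 127.8)² + (y − 28.3)² = 42.54²; (x + 12.6)² + (y + 124.5)² = 183.11².
Subtracting the MNV equation from the BDM and NEW equations removes the quadratic terms:
-433.8 x + 301.0 y = 50837.49
-203.4 x − 4.6 y = 17643.14
Solving the 2×2 system: x ≈ -87.7, y ≈ 42.5 km.
Check against MNV (with the unrounded x, y): √((x − 89.1)²+(y + 122.2)²) = 241.63 ≈ 241.63 km. ✓

(-87.7, 42.5)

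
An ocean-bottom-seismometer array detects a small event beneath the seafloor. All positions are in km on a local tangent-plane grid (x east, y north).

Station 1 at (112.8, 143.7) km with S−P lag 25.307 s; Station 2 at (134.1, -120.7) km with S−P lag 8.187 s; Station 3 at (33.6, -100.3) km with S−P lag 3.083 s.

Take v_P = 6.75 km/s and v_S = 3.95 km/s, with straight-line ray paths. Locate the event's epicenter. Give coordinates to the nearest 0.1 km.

Distance from S−P lag: d = Δt · v_P v_S / (v_P − v_S) = Δt · (6.75·3.95)/(6.75−3.95) ≈ 9.5223·Δt.
So d_Station 1 = 240.98, d_Station 2 = 77.96, d_Station 3 = 29.36 km.
Circle about each station: (x − 112.8)² + (y − 143.7)² = 240.98²; (x − 134.1)² + (y + 120.7)² = 77.96²; (x − 33.6)² + (y + 100.3)² = 29.36².
Subtracting pairs of circle equations eliminates x²+y² and gives linear equations (the radical axes):
42.6 x − 528.8 y = 51171.37
-158.4 x − 488.0 y = 35024.87
Solving the 2×2 system: x ≈ 61.7, y ≈ -91.8 km.

61.7 km east, -91.8 km north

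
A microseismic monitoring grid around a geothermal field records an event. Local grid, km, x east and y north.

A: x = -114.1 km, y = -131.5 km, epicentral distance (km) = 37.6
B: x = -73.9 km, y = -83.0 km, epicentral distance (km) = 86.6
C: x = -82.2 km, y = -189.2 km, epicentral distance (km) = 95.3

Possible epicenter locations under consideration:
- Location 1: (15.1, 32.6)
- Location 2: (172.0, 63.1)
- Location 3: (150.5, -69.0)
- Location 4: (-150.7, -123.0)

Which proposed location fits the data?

Location 4

For each candidate, compare |candidate − station| to the reported distance:
Location 1: residuals A 171.3, B 59.3, C 146.9 → max 171.3 km
Location 2: residuals A 308.4, B 199.4, C 262.9 → max 308.4 km
Location 3: residuals A 234.3, B 138.2, C 166.6 → max 234.3 km
Location 4: residuals A 0.0, B 0.0, C 0.0 → max 0.0 km
Only Location 4 has all residuals ≈ 0.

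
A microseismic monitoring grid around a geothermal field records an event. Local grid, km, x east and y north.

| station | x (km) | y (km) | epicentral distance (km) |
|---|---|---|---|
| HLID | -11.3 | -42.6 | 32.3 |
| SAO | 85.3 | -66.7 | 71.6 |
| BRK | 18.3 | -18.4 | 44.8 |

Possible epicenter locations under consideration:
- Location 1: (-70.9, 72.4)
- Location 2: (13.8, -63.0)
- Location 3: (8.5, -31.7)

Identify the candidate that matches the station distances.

Location 2

For each candidate, compare |candidate − station| to the reported distance:
Location 1: residuals HLID 97.2, SAO 137.6, BRK 82.5 → max 137.6 km
Location 2: residuals HLID 0.0, SAO 0.0, BRK 0.0 → max 0.0 km
Location 3: residuals HLID 9.7, SAO 12.8, BRK 28.3 → max 28.3 km
Only Location 2 has all residuals ≈ 0.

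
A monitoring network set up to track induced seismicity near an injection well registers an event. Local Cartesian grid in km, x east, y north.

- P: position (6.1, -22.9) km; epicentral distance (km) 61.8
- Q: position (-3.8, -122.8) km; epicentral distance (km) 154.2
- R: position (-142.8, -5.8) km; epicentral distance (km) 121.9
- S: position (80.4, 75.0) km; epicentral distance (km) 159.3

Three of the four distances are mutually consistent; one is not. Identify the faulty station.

Solve using three stations at a time. Using P, Q, R (subtract circle equations pairwise → linear system) gives (x, y) ≈ (-26.2, 29.8).
Distances from that point to each station vs reported:
  P: calculated 61.8 vs reported 61.8 → residual 0.0 km
  Q: calculated 154.2 vs reported 154.2 → residual 0.0 km
  R: calculated 121.9 vs reported 121.9 → residual 0.0 km
  S: calculated 115.8 vs reported 159.3 → residual 43.5 km
P, Q, R are mutually consistent (residuals ≈ 0); S is off by 43.5 km.

S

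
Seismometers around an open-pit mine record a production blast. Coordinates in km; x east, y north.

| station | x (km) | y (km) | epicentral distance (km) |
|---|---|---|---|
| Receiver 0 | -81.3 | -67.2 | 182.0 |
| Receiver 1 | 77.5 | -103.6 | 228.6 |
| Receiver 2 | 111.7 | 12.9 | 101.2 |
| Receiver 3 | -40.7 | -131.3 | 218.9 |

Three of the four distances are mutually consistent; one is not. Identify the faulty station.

Receiver 1

Solve using three stations at a time. Using Receiver 0, Receiver 2, Receiver 3 (subtract circle equations pairwise → linear system) gives (x, y) ≈ (32.1, 75.1).
Distances from that point to each station vs reported:
  Receiver 0: calculated 181.9 vs reported 182.0 → residual 0.1 km
  Receiver 1: calculated 184.4 vs reported 228.6 → residual 44.2 km
  Receiver 2: calculated 101.0 vs reported 101.2 → residual 0.2 km
  Receiver 3: calculated 218.8 vs reported 218.9 → residual 0.1 km
Receiver 0, Receiver 2, Receiver 3 are mutually consistent (residuals ≈ 0); Receiver 1 is off by 44.2 km.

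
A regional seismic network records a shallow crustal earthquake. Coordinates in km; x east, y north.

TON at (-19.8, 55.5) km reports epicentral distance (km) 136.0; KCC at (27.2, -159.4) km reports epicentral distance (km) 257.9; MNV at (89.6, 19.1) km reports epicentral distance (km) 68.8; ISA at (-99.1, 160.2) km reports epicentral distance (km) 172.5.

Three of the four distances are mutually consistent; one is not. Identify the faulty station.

ISA

Solve using three stations at a time. Using TON, KCC, MNV (subtract circle equations pairwise → linear system) gives (x, y) ≈ (113.2, 83.7).
Distances from that point to each station vs reported:
  TON: calculated 136.0 vs reported 136.0 → residual 0.0 km
  KCC: calculated 257.9 vs reported 257.9 → residual 0.0 km
  MNV: calculated 68.8 vs reported 68.8 → residual 0.0 km
  ISA: calculated 225.7 vs reported 172.5 → residual 53.2 km
TON, KCC, MNV are mutually consistent (residuals ≈ 0); ISA is off by 53.2 km.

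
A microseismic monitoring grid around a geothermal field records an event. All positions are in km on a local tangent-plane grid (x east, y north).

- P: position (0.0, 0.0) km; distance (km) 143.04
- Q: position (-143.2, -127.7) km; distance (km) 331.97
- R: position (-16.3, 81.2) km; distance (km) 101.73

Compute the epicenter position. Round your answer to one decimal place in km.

Circle about each station: x² + y² = 143.04²; (x + 143.2)² + (y + 127.7)² = 331.97²; (x + 16.3)² + (y − 81.2)² = 101.73².
Subtracting pairs of circle equations eliminates x²+y² and gives linear equations (the radical axes):
-286.4 x − 255.4 y = -52930.11
-32.6 x + 162.4 y = 16970.58
Solving the 2×2 system: x ≈ 77.7, y ≈ 120.1 km.
Check against P (with the unrounded x, y): √(x²+y²) = 143.05 ≈ 143.04 km. ✓

77.7 km east, 120.1 km north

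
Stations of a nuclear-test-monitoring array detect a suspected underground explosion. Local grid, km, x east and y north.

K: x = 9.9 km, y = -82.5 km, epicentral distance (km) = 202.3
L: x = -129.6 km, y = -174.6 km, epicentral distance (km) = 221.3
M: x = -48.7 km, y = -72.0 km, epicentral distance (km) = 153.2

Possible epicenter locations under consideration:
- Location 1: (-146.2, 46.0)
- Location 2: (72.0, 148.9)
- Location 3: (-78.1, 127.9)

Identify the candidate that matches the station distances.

Location 1

For each candidate, compare |candidate − station| to the reported distance:
Location 1: residuals K 0.1, L 0.1, M 0.1 → max 0.1 km
Location 2: residuals K 37.3, L 159.9, M 98.5 → max 159.9 km
Location 3: residuals K 25.8, L 85.6, M 48.9 → max 85.6 km
Only Location 1 has all residuals ≈ 0.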